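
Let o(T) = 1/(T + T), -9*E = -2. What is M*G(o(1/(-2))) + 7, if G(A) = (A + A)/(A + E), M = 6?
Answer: 157/7 ≈ 22.429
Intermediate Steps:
E = 2/9 (E = -⅑*(-2) = 2/9 ≈ 0.22222)
o(T) = 1/(2*T)
G(A) = 2*A/(2/9 + A) (G(A) = (A + A)/(A + 2/9) = (2*A)/(2/9 + A) = 2*A/(2/9 + A))
M*G(o(1/(-2))) + 7 = 6*(18*(1/(2*(1/(-2))))/(2 + 9*(1/(2*(1/(-2)))))) + 7 = 6*(18*(1/(2*(-½)))/(2 + 9*(1/(2*(-½))))) + 7 = 6*(18*((½)*(-2))/(2 + 9*((½)*(-2)))) + 7 = 6*(18*(-1)/(2 + 9*(-1))) + 7 = 6*(18*(-1)/(2 - 9)) + 7 = 6*(18*(-1)/(-7)) + 7 = 6*(18*(-1)*(-⅐)) + 7 = 6*(18/7) + 7 = 108/7 + 7 = 157/7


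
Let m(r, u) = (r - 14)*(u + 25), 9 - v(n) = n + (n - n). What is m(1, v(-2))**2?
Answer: 219024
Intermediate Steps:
v(n) = 9 - n (v(n) = 9 - (n + (n - n)) = 9 - (n + 0) = 9 - n)
m(r, u) = (-14 + r)*(25 + u)
m(1, v(-2))**2 = (-350 - 14*(9 - 1*(-2)) + 25*1 + 1*(9 - 1*(-2)))**2 = (-350 - 14*(9 + 2) + 25 + 1*(9 + 2))**2 = (-350 - 14*11 + 25 + 1*11)**2 = (-350 - 154 + 25 + 11)**2 = (-468)**2 = 219024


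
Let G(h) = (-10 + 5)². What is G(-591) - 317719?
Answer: -317694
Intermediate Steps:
G(h) = 25 (G(h) = (-5)² = 25)
G(-591) - 317719 = 25 - 317719 = -317694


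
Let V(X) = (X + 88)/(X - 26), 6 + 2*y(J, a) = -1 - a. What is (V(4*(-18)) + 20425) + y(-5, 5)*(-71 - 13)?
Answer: 1025513/49 ≈ 20929.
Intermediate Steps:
y(J, a) = -7/2 - a/2 (y(J, a) = -3 + (-1 - a)/2 = -3 + (-½ - a/2) = -7/2 - a/2)
V(X) = (88 + X)/(-26 + X)
(V(4*(-18)) + 20425) + y(-5, 5)*(-71 - 13) = ((88 + 4*(-18))/(-26 + 4*(-18)) + 20425) + (-7/2 - ½*5)*(-71 - 13) = ((88 - 72)/(-26 - 72) + 20425) + (-7/2 - 5/2)*(-84) = (16/(-98) + 20425) - 6*(-84) = (-1/98*16 + 20425) + 504 = (-8/49 + 20425) + 504 = 1000817/49 + 504 = 1025513/49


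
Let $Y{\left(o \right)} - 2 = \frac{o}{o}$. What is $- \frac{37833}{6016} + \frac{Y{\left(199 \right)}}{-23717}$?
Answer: $- \frac{897303309}{142681472} \approx -6.2889$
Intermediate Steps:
$Y{\left(o \right)} = 3$ ($Y{\left(o \right)} = 2 + \frac{o}{o} = 2 + 1 = 3$)
$- \frac{37833}{6016} + \frac{Y{\left(199 \right)}}{-23717} = - \frac{37833}{6016} + \frac{3}{-23717} = \left(-37833\right) \frac{1}{6016} + 3 \left(- \frac{1}{23717}\right) = - \frac{37833}{6016} - \frac{3}{23717} = - \frac{897303309}{142681472}$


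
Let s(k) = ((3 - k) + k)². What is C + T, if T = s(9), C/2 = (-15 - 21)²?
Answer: 2601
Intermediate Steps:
s(k) = 9 (s(k) = 3² = 9)
C = 2592 (C = 2*(-15 - 21)² = 2*(-36)² = 2*1296 = 2592)
T = 9
C + T = 2592 + 9 = 2601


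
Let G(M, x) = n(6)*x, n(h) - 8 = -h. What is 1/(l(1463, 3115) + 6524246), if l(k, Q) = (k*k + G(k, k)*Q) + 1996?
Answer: 1/17781101 ≈ 5.6240e-8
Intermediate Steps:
n(h) = 8 - h
G(M, x) = 2*x (G(M, x) = (8 - 1*6)*x = (8 - 6)*x = 2*x)
l(k, Q) = 1996 + k**2 + 2*Q*k (l(k, Q) = (k*k + (2*k)*Q) + 1996 = (k**2 + 2*Q*k) + 1996 = 1996 + k**2 + 2*Q*k)
1/(l(1463, 3115) + 6524246) = 1/((1996 + 1463**2 + 2*3115*1463) + 6524246) = 1/((1996 + 2140369 + 9114490) + 6524246) = 1/(11256855 + 6524246) = 1/17781101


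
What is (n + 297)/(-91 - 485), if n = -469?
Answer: 43/144 ≈ 0.29861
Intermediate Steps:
(n + 297)/(-91 - 485) = (-469 + 297)/(-91 - 485) = -172/(-576) = -172*(-1/576) = 43/144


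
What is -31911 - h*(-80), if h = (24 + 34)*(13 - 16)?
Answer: -45831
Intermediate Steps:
h = -174 (h = 58*(-3) = -174)
-31911 - h*(-80) = -31911 - (-174)*(-80) = -31911 - 1*13920 = -31911 - 13920 = -45831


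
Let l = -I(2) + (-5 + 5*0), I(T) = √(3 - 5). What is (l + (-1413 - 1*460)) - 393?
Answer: -2271 - I*√2 ≈ -2271.0 - 1.4142*I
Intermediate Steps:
I(T) = I*√2 (I(T) = √(-2) = I*√2)
l = -5 - I*√2 (l = -I*√2 + (-5 + 5*0) = -I*√2 + (-5 + 0) = -I*√2 - 5 = -5 - I*√2 ≈ -5.0 - 1.4142*I)
(l + (-1413 - 1*460)) - 393 = ((-5 - I*√2) + (-1413 - 1*460)) - 393 = ((-5 - I*√2) + (-1413 - 460)) - 393 = ((-5 - I*√2) - 1873) - 393 = (-1878 - I*√2) - 393 = -2271 - I*√2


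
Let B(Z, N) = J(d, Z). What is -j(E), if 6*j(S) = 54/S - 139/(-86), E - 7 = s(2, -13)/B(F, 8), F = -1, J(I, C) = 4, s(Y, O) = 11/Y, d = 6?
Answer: -46465/34572 ≈ -1.3440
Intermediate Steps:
B(Z, N) = 4
E = 67/8 (E = 7 + (11/2)/4 = 7 + (11*(1/2))*(1/4) = 7 + (11/2)*(1/4) = 7 + 11/8 = 67/8 ≈ 8.3750)
j(S) = 139/516 + 9/S (j(S) = (54/S - 139/(-86))/6 = (54/S - 139*(-1/86))/6 = (54/S + 139/86)/6 = (139/86 + 54/S)/6 = 139/516 + 9/S)
-j(E) = -(139/516 + 9/(67/8)) = -(139/516 + 9*(8/67)) = -(139/516 + 72/67) = -1*46465/34572 = -46465/34572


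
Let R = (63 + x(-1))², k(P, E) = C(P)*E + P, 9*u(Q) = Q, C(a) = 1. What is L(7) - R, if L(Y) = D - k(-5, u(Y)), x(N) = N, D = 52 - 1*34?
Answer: -34396/9 ≈ -3821.8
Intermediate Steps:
D = 18 (D = 52 - 34 = 18)
u(Q) = Q/9
k(P, E) = E + P (k(P, E) = 1*E + P = E + P)
R = 3844 (R = (63 - 1)² = 62² = 3844)
L(Y) = 23 - Y/9 (L(Y) = 18 - (Y/9 - 5) = 18 - (-5 + Y/9) = 18 + (5 - Y/9) = 23 - Y/9)
L(7) - R = (23 - ⅑*7) - 1*3844 = (23 - 7/9) - 3844 = 200/9 - 3844 = -34396/9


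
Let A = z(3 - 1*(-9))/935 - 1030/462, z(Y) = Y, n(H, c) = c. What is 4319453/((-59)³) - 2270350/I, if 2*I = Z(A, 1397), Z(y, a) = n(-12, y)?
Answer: 18310714495212581/8938710217 ≈ 2.0485e+6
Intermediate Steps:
A = -43523/19635 (A = (3 - 1*(-9))/935 - 1030/462 = (3 + 9)*(1/935) - 1030*1/462 = 12*(1/935) - 515/231 = 12/935 - 515/231 = -43523/19635 ≈ -2.2166)
Z(y, a) = y
I = -43523/39270 (I = (½)*(-43523/19635) = -43523/39270 ≈ -1.1083)
4319453/((-59)³) - 2270350/I = 4319453/((-59)³) - 2270350/(-43523/39270) = 4319453/(-205379) - 2270350*(-39270/43523) = 4319453*(-1/205379) + 89156644500/43523 = -4319453/205379 + 89156644500/43523 = 18310714495212581/8938710217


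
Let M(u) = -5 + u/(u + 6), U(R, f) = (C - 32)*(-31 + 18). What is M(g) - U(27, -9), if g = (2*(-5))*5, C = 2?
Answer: -8665/22 ≈ -393.86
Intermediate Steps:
U(R, f) = 390 (U(R, f) = (2 - 32)*(-31 + 18) = -30*(-13) = 390)
g = -50 (g = -10*5 = -50)
M(u) = -5 + u/(6 + u)
M(g) - U(27, -9) = 2*(-15 - 2*(-50))/(6 - 50) - 1*390 = 2*(-15 + 100)/(-44) - 390 = 2*(-1/44)*85 - 390 = -85/22 - 390 = -8665/22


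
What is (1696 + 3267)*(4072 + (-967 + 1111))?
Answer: 20924008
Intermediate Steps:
(1696 + 3267)*(4072 + (-967 + 1111)) = 4963*(4072 + 144) = 4963*4216 = 20924008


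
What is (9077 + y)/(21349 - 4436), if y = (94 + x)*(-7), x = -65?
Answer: 8874/16913 ≈ 0.52468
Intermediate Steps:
y = -203 (y = (94 - 65)*(-7) = 29*(-7) = -203)
(9077 + y)/(21349 - 4436) = (9077 - 203)/(21349 - 4436) = 8874/16913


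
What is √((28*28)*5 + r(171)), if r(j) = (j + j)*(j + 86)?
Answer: √91814 ≈ 303.01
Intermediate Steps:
r(j) = 2*j*(86 + j) (r(j) = (2*j)*(86 + j) = 2*j*(86 + j))
√((28*28)*5 + r(171)) = √((28*28)*5 + 2*171*(86 + 171)) = √(784*5 + 2*171*257) = √(3920 + 87894) = √91814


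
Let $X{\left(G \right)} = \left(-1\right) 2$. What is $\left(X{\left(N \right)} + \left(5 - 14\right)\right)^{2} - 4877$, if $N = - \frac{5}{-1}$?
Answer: $-4756$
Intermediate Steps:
$N = 5$ ($N = \left(-5\right) \left(-1\right) = 5$)
$X{\left(G \right)} = -2$
$\left(X{\left(N \right)} + \left(5 - 14\right)\right)^{2} - 4877 = \left(-2 + \left(5 - 14\right)\right)^{2} - 4877 = \left(-2 - 9\right)^{2} - 4877 = \left(-11\right)^{2} - 4877 = 121 - 4877 = -4756$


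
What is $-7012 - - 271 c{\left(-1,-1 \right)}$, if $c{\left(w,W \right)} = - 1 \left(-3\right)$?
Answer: $-6199$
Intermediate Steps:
$c{\left(w,W \right)} = 3$ ($c{\left(w,W \right)} = \left(-1\right) \left(-3\right) = 3$)
$-7012 - - 271 c{\left(-1,-1 \right)} = -7012 - \left(-271\right) 3 = -7012 - -813 = -7012 + 813 = -6199$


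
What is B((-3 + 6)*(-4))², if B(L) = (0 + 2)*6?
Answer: 144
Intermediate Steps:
B(L) = 12 (B(L) = 2*6 = 12)
B((-3 + 6)*(-4))² = 12² = 144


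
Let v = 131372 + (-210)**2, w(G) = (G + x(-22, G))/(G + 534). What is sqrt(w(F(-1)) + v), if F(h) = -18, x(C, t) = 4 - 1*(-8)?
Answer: sqrt(1297790826)/86 ≈ 418.89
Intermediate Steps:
x(C, t) = 12 (x(C, t) = 4 + 8 = 12)
w(G) = (12 + G)/(534 + G) (w(G) = (G + 12)/(G + 534) = (12 + G)/(534 + G))
v = 175472 (v = 131372 + 44100 = 175472)
sqrt(w(F(-1)) + v) = sqrt((12 - 18)/(534 - 18) + 175472) = sqrt(-6/516 + 175472) = sqrt((1/516)*(-6) + 175472) = sqrt(-1/86 + 175472) = sqrt(15090591/86) = sqrt(1297790826)/86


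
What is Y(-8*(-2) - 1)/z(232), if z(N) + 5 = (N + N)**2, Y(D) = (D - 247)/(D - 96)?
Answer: 232/17438571 ≈ 1.3304e-5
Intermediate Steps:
Y(D) = (-247 + D)/(-96 + D)
z(N) = -5 + 4*N**2 (z(N) = -5 + (N + N)**2 = -5 + (2*N)**2 = -5 + 4*N**2)
Y(-8*(-2) - 1)/z(232) = ((-247 + (-8*(-2) - 1))/(-96 + (-8*(-2) - 1)))/(-5 + 4*232**2) = ((-247 + (16 - 1))/(-96 + (16 - 1)))/(-5 + 4*53824) = ((-247 + 15)/(-96 + 15))/(-5 + 215296) = (-232/(-81))/215291 = -1/81*(-232)*(1/215291) = (232/81)*(1/215291) = 232/17438571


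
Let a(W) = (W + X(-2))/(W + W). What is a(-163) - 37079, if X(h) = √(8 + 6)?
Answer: -74157/2 - √14/326 ≈ -37079.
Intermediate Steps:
X(h) = √14
a(W) = (W + √14)/(2*W) (a(W) = (W + √14)/(W + W) = (W + √14)/((2*W)) = (W + √14)*(1/(2*W)) = (W + √14)/(2*W))
a(-163) - 37079 = (½)*(-163 + √14)/(-163) - 37079 = (½)*(-1/163)*(-163 + √14) - 37079 = (½ - √14/326) - 37079 = -74157/2 - √14/326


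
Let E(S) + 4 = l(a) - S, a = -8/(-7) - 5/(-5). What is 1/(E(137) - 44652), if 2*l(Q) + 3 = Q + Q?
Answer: -14/627093 ≈ -2.2325e-5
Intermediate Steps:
a = 15/7 (a = -8*(-⅐) - 5*(-⅕) = 8/7 + 1 = 15/7 ≈ 2.1429)
l(Q) = -3/2 + Q (l(Q) = -3/2 + (Q + Q)/2 = -3/2 + (2*Q)/2 = -3/2 + Q)
E(S) = -47/14 - S (E(S) = -4 + ((-3/2 + 15/7) - S) = -4 + (9/14 - S) = -47/14 - S)
1/(E(137) - 44652) = 1/((-47/14 - 1*137) - 44652) = 1/((-47/14 - 137) - 44652) = 1/(-1965/14 - 44652) = 1/(-627093/14) = -14/627093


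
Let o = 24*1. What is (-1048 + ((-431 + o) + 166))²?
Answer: 1661521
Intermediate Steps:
o = 24
(-1048 + ((-431 + o) + 166))² = (-1048 + ((-431 + 24) + 166))² = (-1048 + (-407 + 166))² = (-1048 - 241)² = (-1289)² = 1661521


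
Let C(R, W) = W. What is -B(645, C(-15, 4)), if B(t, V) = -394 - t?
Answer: 1039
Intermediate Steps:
-B(645, C(-15, 4)) = -(-394 - 1*645) = -(-394 - 645) = -1*(-1039) = 1039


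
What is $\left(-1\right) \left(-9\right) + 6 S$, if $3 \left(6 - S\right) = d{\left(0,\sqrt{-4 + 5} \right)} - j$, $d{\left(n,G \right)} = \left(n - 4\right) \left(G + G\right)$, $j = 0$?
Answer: $61$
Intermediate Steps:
$d{\left(n,G \right)} = 2 G \left(-4 + n\right)$ ($d{\left(n,G \right)} = \left(-4 + n\right) 2 G = 2 G \left(-4 + n\right)$)
$S = \frac{26}{3}$ ($S = 6 - \frac{2 \sqrt{-4 + 5} \left(-4 + 0\right) - 0}{3} = 6 - \frac{2 \sqrt{1} \left(-4\right) + 0}{3} = 6 - \frac{2 \cdot 1 \left(-4\right) + 0}{3} = 6 - \frac{-8 + 0}{3} = 6 - - \frac{8}{3} = 6 + \frac{8}{3} = \frac{26}{3} \approx 8.6667$)
$\left(-1\right) \left(-9\right) + 6 S = \left(-1\right) \left(-9\right) + 6 \cdot \frac{26}{3} = 9 + 52 = 61$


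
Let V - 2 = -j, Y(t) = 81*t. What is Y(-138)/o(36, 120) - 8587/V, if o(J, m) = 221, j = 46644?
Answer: -519466549/10307882 ≈ -50.395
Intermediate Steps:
V = -46642 (V = 2 - 1*46644 = 2 - 46644 = -46642)
Y(-138)/o(36, 120) - 8587/V = (81*(-138))/221 - 8587/(-46642) = -11178*1/221 - 8587*(-1/46642) = -11178/221 + 8587/46642 = -519466549/10307882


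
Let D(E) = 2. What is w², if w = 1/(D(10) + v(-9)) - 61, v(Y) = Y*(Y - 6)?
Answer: 69822736/18769 ≈ 3720.1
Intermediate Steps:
v(Y) = Y*(-6 + Y)
w = -8356/137 (w = 1/(2 - 9*(-6 - 9)) - 61 = 1/(2 - 9*(-15)) - 61 = 1/(2 + 135) - 61 = 1/137 - 61 = -8356/137 ≈ -60.993)
w² = (-8356/137)² = 69822736/18769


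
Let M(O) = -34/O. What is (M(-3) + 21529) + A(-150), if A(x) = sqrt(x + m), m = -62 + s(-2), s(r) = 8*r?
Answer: 64621/3 + 2*I*sqrt(57) ≈ 21540.0 + 15.1*I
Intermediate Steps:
m = -78 (m = -62 + 8*(-2) = -62 - 16 = -78)
A(x) = sqrt(-78 + x) (A(x) = sqrt(x - 78) = sqrt(-78 + x))
(M(-3) + 21529) + A(-150) = (-34/(-3) + 21529) + sqrt(-78 - 150) = (-34*(-1/3) + 21529) + sqrt(-228) = (34/3 + 21529) + 2*I*sqrt(57) = 64621/3 + 2*I*sqrt(57)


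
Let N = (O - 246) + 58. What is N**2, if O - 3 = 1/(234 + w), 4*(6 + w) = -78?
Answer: 5951042449/173889 ≈ 34223.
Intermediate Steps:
w = -51/2 (w = -6 + (1/4)*(-78) = -6 - 39/2 = -51/2 ≈ -25.500)
O = 1253/417 (O = 3 + 1/(234 - 51/2) = 3 + 1/(417/2) = 3 + 2/417 = 1253/417 ≈ 3.0048)
N = -77143/417 (N = (1253/417 - 246) + 58 = -101329/417 + 58 = -77143/417 ≈ -185.00)
N**2 = (-77143/417)**2 = 5951042449/173889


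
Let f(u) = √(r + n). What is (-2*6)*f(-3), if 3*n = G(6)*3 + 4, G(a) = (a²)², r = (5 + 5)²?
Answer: -16*√786 ≈ -448.57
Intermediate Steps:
r = 100 (r = 10² = 100)
G(a) = a⁴
n = 3892/3 (n = (6⁴*3 + 4)/3 = (1296*3 + 4)/3 = (3888 + 4)/3 = (⅓)*3892 = 3892/3 ≈ 1297.3)
f(u) = 4*√786/3 (f(u) = √(100 + 3892/3) = √(4192/3) = 4*√786/3)
(-2*6)*f(-3) = (-2*6)*(4*√786/3) = -16*√786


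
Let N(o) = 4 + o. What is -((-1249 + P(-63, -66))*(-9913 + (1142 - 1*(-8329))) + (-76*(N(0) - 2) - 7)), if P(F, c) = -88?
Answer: -590795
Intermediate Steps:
-((-1249 + P(-63, -66))*(-9913 + (1142 - 1*(-8329))) + (-76*(N(0) - 2) - 7)) = -((-1249 - 88)*(-9913 + (1142 - 1*(-8329))) + (-76*((4 + 0) - 2) - 7)) = -(-1337*(-9913 + (1142 + 8329)) + (-76*(4 - 2) - 7)) = -(-1337*(-9913 + 9471) + (-76*2 - 7)) = -(-1337*(-442) + (-38*4 - 7)) = -(590954 + (-152 - 7)) = -(590954 - 159) = -1*590795 = -590795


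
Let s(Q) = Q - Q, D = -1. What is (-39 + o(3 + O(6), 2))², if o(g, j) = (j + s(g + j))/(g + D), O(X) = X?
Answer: 24025/16 ≈ 1501.6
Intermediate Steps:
s(Q) = 0
o(g, j) = j/(-1 + g) (o(g, j) = (j + 0)/(g - 1) = j/(-1 + g))
(-39 + o(3 + O(6), 2))² = (-39 + 2/(-1 + (3 + 6)))² = (-39 + 2/(-1 + 9))² = (-39 + 2/8)² = (-39 + 2*(⅛))² = (-39 + ¼)² = (-155/4)² = 24025/16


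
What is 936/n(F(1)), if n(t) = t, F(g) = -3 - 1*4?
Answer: -936/7 ≈ -133.71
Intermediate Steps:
F(g) = -7 (F(g) = -3 - 4 = -7)
936/n(F(1)) = 936/(-7) = 936*(-⅐) = -936/7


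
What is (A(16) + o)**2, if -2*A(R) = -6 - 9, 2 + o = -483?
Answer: 912025/4 ≈ 2.2801e+5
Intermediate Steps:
o = -485 (o = -2 - 483 = -485)
A(R) = 15/2 (A(R) = -(-6 - 9)/2 = -1/2*(-15) = 15/2)
(A(16) + o)**2 = (15/2 - 485)**2 = (-955/2)**2 = 912025/4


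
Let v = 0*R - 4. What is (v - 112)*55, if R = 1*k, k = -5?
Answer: -6380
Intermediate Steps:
R = -5 (R = 1*(-5) = -5)
v = -4 (v = 0*(-5) - 4 = 0 - 4 = -4)
(v - 112)*55 = (-4 - 112)*55 = -116*55 = -6380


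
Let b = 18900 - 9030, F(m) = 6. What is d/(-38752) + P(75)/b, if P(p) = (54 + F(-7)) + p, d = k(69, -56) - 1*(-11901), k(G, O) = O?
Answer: -531803/1821344 ≈ -0.29198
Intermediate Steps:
d = 11845 (d = -56 - 1*(-11901) = -56 + 11901 = 11845)
P(p) = 60 + p (P(p) = (54 + 6) + p = 60 + p)
b = 9870
d/(-38752) + P(75)/b = 11845/(-38752) + (60 + 75)/9870 = 11845*(-1/38752) + 135*(1/9870) = -11845/38752 + 9/658 = -531803/1821344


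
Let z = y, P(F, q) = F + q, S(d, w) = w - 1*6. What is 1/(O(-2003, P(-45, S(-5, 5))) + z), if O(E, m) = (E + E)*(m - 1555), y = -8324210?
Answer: -1/1910604 ≈ -5.2339e-7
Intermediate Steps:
S(d, w) = -6 + w (S(d, w) = w - 6 = -6 + w)
O(E, m) = 2*E*(-1555 + m) (O(E, m) = (2*E)*(-1555 + m) = 2*E*(-1555 + m))
z = -8324210
1/(O(-2003, P(-45, S(-5, 5))) + z) = 1/(2*(-2003)*(-1555 + (-45 + (-6 + 5))) - 8324210) = 1/(2*(-2003)*(-1555 + (-45 - 1)) - 8324210) = 1/(2*(-2003)*(-1555 - 46) - 8324210) = 1/(2*(-2003)*(-1601) - 8324210) = 1/(6413606 - 8324210) = 1/(-1910604) = -1/1910604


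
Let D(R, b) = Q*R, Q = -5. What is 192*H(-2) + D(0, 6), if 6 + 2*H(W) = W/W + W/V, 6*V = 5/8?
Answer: -11616/5 ≈ -2323.2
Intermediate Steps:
V = 5/48 (V = (5/8)/6 = (5*(⅛))/6 = (⅙)*(5/8) = 5/48 ≈ 0.10417)
D(R, b) = -5*R
H(W) = -5/2 + 24*W/5 (H(W) = -3 + (W/W + W/(5/48))/2 = -3 + (1 + W*(48/5))/2 = -3 + (1 + 48*W/5)/2 = -3 + (½ + 24*W/5) = -5/2 + 24*W/5)
192*H(-2) + D(0, 6) = 192*(-5/2 + (24/5)*(-2)) - 5*0 = 192*(-5/2 - 48/5) + 0 = 192*(-121/10) + 0 = -11616/5 + 0 = -11616/5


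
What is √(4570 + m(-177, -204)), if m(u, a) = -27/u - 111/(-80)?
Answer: √6365412355/1180 ≈ 67.613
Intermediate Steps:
m(u, a) = 111/80 - 27/u (m(u, a) = -27/u - 111*(-1/80) = -27/u + 111/80 = 111/80 - 27/u)
√(4570 + m(-177, -204)) = √(4570 + (111/80 - 27/(-177))) = √(4570 + (111/80 - 27*(-1/177))) = √(4570 + (111/80 + 9/59)) = √(4570 + 7269/4720) = √(21577669/4720) = √6365412355/1180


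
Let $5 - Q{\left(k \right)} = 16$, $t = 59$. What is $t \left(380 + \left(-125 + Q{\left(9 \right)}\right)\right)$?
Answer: $14396$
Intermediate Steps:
$Q{\left(k \right)} = -11$ ($Q{\left(k \right)} = 5 - 16 = -11$)
$t \left(380 + \left(-125 + Q{\left(9 \right)}\right)\right) = 59 \left(380 - 136\right) = 59 \cdot 244 = 14396$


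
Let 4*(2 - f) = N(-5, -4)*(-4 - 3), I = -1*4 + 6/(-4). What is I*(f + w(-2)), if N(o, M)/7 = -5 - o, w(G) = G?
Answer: 0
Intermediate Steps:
N(o, M) = -35 - 7*o (N(o, M) = 7*(-5 - o) = -35 - 7*o)
I = -11/2 (I = -4 + 6*(-¼) = -4 - 3/2 = -11/2 ≈ -5.5000)
f = 2 (f = 2 - (-35 - 7*(-5))*(-4 - 3)/4 = 2 - (-35 + 35)*(-7)/4 = 2 - 0*(-7) = 2 - ¼*0 = 2 + 0 = 2)
I*(f + w(-2)) = -11*(2 - 2)/2 = -11/2*0 = 0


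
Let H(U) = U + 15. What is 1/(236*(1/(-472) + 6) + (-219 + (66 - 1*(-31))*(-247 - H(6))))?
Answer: -2/49599 ≈ -4.0323e-5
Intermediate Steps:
H(U) = 15 + U
1/(236*(1/(-472) + 6) + (-219 + (66 - 1*(-31))*(-247 - H(6)))) = 1/(236*(1/(-472) + 6) + (-219 + (66 - 1*(-31))*(-247 - (15 + 6)))) = 1/(236*(-1/472 + 6) + (-219 + (66 + 31)*(-247 - 1*21))) = 1/(236*(2831/472) + (-219 + 97*(-247 - 21))) = 1/(2831/2 + (-219 + 97*(-268))) = 1/(2831/2 + (-219 - 25996)) = 1/(2831/2 - 26215) = 1/(-49599/2) = -2/49599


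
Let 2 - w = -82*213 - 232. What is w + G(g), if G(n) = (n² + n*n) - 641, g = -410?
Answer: 353259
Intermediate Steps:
G(n) = -641 + 2*n² (G(n) = (n² + n²) - 641 = 2*n² - 641 = -641 + 2*n²)
w = 17700 (w = 2 - (-82*213 - 232) = 2 - (-17466 - 232) = 2 - 1*(-17698) = 2 + 17698 = 17700)
w + G(g) = 17700 + (-641 + 2*(-410)²) = 17700 + (-641 + 2*168100) = 17700 + (-641 + 336200) = 17700 + 335559 = 353259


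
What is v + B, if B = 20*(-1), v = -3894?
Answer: -3914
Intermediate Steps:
B = -20
v + B = -3894 - 20 = -3914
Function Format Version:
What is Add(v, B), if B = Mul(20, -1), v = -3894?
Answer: -3914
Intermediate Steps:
B = -20
Add(v, B) = Add(-3894, -20) = -3914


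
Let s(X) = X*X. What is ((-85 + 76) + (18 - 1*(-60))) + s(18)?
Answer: 393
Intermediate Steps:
s(X) = X²
((-85 + 76) + (18 - 1*(-60))) + s(18) = ((-85 + 76) + (18 - 1*(-60))) + 18² = (-9 + (18 + 60)) + 324 = (-9 + 78) + 324 = 69 + 324 = 393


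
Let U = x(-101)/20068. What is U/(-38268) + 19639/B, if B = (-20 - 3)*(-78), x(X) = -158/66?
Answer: 82951055667869/7577483264208 ≈ 10.947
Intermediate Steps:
x(X) = -79/33 (x(X) = -158*1/66 = -79/33)
B = 1794 (B = -23*(-78) = 1794)
U = -79/662244 (U = -79/33/20068 = -79/33*1/20068 = -79/662244 ≈ -0.00011929)
U/(-38268) + 19639/B = -79/662244/(-38268) + 19639/1794 = -79/662244*(-1/38268) + 19639*(1/1794) = 79/25342753392 + 19639/1794 = 82951055667869/7577483264208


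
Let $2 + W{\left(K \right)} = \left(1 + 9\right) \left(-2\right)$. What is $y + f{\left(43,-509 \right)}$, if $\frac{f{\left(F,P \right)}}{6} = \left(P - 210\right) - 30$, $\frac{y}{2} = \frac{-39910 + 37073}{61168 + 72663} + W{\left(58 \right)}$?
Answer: $- \frac{607330752}{133831} \approx -4538.0$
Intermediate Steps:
$W{\left(K \right)} = -22$ ($W{\left(K \right)} = -2 + \left(1 + 9\right) \left(-2\right) = -2 + 10 \left(-2\right) = -2 - 20 = -22$)
$y = - \frac{5894238}{133831}$ ($y = 2 \left(\frac{-39910 + 37073}{61168 + 72663} - 22\right) = 2 \left(- \frac{2837}{133831} - 22\right) = 2 \left(- \frac{2947119}{133831}\right) = - \frac{5894238}{133831} \approx -44.042$)
$f{\left(F,P \right)} = -1440 + 6 P$ ($f{\left(F,P \right)} = 6 \left(\left(P - 210\right) - 30\right) = 6 \left(\left(-210 + P\right) - 30\right) = 6 \left(-240 + P\right) = -1440 + 6 P$)
$y + f{\left(43,-509 \right)} = - \frac{5894238}{133831} + \left(-1440 + 6 \left(-509\right)\right) = - \frac{5894238}{133831} - 4494 = - \frac{607330752}{133831}$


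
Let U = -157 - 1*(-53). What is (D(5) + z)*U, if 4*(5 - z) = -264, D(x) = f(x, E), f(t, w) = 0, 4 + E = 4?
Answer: -7384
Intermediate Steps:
E = 0 (E = -4 + 4 = 0)
D(x) = 0
z = 71 (z = 5 - ¼*(-264) = 5 + 66 = 71)
U = -104 (U = -157 + 53 = -104)
(D(5) + z)*U = (0 + 71)*(-104) = 71*(-104) = -7384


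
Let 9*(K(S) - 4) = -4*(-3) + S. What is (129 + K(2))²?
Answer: 1466521/81 ≈ 18105.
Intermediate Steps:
K(S) = 16/3 + S/9 (K(S) = 4 + (-4*(-3) + S)/9 = 4 + (12 + S)/9 = 4 + (4/3 + S/9) = 16/3 + S/9)
(129 + K(2))² = (129 + (16/3 + (⅑)*2))² = (129 + (16/3 + 2/9))² = (129 + 50/9)² = (1211/9)² = 1466521/81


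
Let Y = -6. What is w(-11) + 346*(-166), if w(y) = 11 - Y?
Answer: -57419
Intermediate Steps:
w(y) = 17 (w(y) = 11 - 1*(-6) = 11 + 6 = 17)
w(-11) + 346*(-166) = 17 + 346*(-166) = 17 - 57436 = -57419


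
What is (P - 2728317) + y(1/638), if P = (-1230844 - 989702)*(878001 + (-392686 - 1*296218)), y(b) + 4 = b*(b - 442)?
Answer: -170918310978335447/407044 ≈ -4.1990e+11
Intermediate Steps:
y(b) = -4 + b*(-442 + b) (y(b) = -4 + b*(b - 442) = -4 + b*(-442 + b))
P = -419898586962 (P = -2220546*(878001 + (-392686 - 296218)) = -2220546*(878001 - 688904) = -2220546*189097 = -419898586962)
(P - 2728317) + y(1/638) = (-419898586962 - 2728317) + (-4 + (1/638)² - 442/638) = -419901315279 + (-4 + (1/638)² - 442*1/638) = -419901315279 + (-4 + 1/407044 - 221/319) = -419901315279 - 1910171/407044 = -170918310978335447/407044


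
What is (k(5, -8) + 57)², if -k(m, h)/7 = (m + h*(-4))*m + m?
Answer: 1620529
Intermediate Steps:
k(m, h) = -7*m - 7*m*(m - 4*h) (k(m, h) = -7*((m + h*(-4))*m + m) = -7*((m - 4*h)*m + m) = -7*(m*(m - 4*h) + m) = -7*(m + m*(m - 4*h)) = -7*m - 7*m*(m - 4*h))
(k(5, -8) + 57)² = (7*5*(-1 - 1*5 + 4*(-8)) + 57)² = (7*5*(-1 - 5 - 32) + 57)² = (7*5*(-38) + 57)² = (-1330 + 57)² = (-1273)² = 1620529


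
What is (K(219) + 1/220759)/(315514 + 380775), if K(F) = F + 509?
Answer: 160712553/153712063351 ≈ 0.0010455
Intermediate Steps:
K(F) = 509 + F
(K(219) + 1/220759)/(315514 + 380775) = ((509 + 219) + 1/220759)/(315514 + 380775) = (728 + 1/220759)/696289 = (160712553/220759)*(1/696289) = 160712553/153712063351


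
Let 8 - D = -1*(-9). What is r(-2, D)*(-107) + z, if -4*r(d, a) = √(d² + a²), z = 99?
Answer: 99 + 107*√5/4 ≈ 158.81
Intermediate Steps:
D = -1 (D = 8 - (-1)*(-9) = 8 - 1*9 = 8 - 9 = -1)
r(d, a) = -√(a² + d²)/4 (r(d, a) = -√(d² + a²)/4 = -√(a² + d²)/4)
r(-2, D)*(-107) + z = -√((-1)² + (-2)²)/4*(-107) + 99 = -√(1 + 4)/4*(-107) + 99 = -√5/4*(-107) + 99 = 107*√5/4 + 99 = 99 + 107*√5/4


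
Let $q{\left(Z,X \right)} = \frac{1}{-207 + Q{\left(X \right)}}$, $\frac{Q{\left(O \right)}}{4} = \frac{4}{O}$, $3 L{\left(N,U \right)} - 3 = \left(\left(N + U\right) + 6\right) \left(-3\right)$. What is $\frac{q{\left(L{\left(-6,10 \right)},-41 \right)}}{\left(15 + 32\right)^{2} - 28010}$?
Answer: $\frac{41}{219385903} \approx 1.8689 \cdot 10^{-7}$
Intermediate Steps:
$L{\left(N,U \right)} = -5 - N - U$ ($L{\left(N,U \right)} = 1 + \frac{\left(\left(N + U\right) + 6\right) \left(-3\right)}{3} = 1 + \frac{\left(6 + N + U\right) \left(-3\right)}{3} = 1 + \frac{-18 - 3 N - 3 U}{3} = 1 - \left(6 + N + U\right) = -5 - N - U$)
$Q{\left(O \right)} = \frac{16}{O}$ ($Q{\left(O \right)} = 4 \frac{4}{O} = \frac{16}{O}$)
$q{\left(Z,X \right)} = \frac{1}{-207 + \frac{16}{X}}$
$\frac{q{\left(L{\left(-6,10 \right)},-41 \right)}}{\left(15 + 32\right)^{2} - 28010} = \frac{\left(-1\right) \left(-41\right) \frac{1}{-16 + 207 \left(-41\right)}}{\left(15 + 32\right)^{2} - 28010} = \frac{\left(-1\right) \left(-41\right) \frac{1}{-16 - 8487}}{47^{2} - 28010} = \frac{\left(-1\right) \left(-41\right) \frac{1}{-8503}}{2209 - 28010} = \frac{\left(-1\right) \left(-41\right) \left(- \frac{1}{8503}\right)}{-25801} = \left(- \frac{41}{8503}\right) \left(- \frac{1}{25801}\right) = \frac{41}{219385903}$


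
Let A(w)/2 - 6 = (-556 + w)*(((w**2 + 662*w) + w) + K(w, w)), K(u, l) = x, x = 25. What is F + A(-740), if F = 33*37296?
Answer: -146526180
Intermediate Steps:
K(u, l) = 25
F = 1230768
A(w) = 12 + 2*(-556 + w)*(25 + w**2 + 663*w) (A(w) = 12 + 2*((-556 + w)*(((w**2 + 662*w) + w) + 25)) = 12 + 2*((-556 + w)*((w**2 + 663*w) + 25)) = 12 + 2*((-556 + w)*(25 + w**2 + 663*w)) = 12 + 2*(-556 + w)*(25 + w**2 + 663*w))
F + A(-740) = 1230768 + (-27788 - 737206*(-740) + 2*(-740)**3 + 214*(-740)**2) = 1230768 + (-27788 + 545532440 + 2*(-405224000) + 214*547600) = 1230768 + (-27788 + 545532440 - 810448000 + 117186400) = 1230768 - 147756948 = -146526180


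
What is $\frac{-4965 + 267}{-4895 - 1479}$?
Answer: $\frac{2349}{3187} \approx 0.73706$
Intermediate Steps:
$\frac{-4965 + 267}{-4895 - 1479} = - \frac{4698}{-6374} = \left(-4698\right) \left(- \frac{1}{6374}\right) = \frac{2349}{3187}$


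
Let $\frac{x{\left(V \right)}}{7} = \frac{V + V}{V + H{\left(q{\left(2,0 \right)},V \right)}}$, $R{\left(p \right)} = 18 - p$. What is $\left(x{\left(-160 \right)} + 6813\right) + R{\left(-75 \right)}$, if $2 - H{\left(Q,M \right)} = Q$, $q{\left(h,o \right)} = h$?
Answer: $6920$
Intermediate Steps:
$H{\left(Q,M \right)} = 2 - Q$
$x{\left(V \right)} = 14$ ($x{\left(V \right)} = 7 \frac{V + V}{V + \left(2 - 2\right)} = 7 \frac{2 V}{V + \left(2 - 2\right)} = 7 \frac{2 V}{V + 0} = 7 \frac{2 V}{V} = 7 \cdot 2 = 14$)
$\left(x{\left(-160 \right)} + 6813\right) + R{\left(-75 \right)} = \left(14 + 6813\right) + \left(18 - -75\right) = 6827 + \left(18 + 75\right) = 6827 + 93 = 6920$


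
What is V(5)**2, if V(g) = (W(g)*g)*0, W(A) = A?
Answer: 0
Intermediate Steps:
V(g) = 0 (V(g) = (g*g)*0 = g**2*0 = 0)
V(5)**2 = 0**2 = 0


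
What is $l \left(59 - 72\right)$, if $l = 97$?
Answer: $-1261$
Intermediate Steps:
$l \left(59 - 72\right) = 97 \left(59 - 72\right) = 97 \left(-13\right) = -1261$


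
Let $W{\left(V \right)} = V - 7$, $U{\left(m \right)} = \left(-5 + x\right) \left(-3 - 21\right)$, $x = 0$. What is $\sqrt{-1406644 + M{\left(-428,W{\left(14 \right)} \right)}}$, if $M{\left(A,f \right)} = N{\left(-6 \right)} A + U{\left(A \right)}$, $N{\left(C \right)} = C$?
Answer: $2 i \sqrt{350989} \approx 1184.9 i$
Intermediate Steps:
$U{\left(m \right)} = 120$ ($U{\left(m \right)} = \left(-5 + 0\right) \left(-3 - 21\right) = \left(-5\right) \left(-24\right) = 120$)
$W{\left(V \right)} = -7 + V$
$M{\left(A,f \right)} = 120 - 6 A$ ($M{\left(A,f \right)} = - 6 A + 120 = 120 - 6 A$)
$\sqrt{-1406644 + M{\left(-428,W{\left(14 \right)} \right)}} = \sqrt{-1406644 + \left(120 - -2568\right)} = \sqrt{-1406644 + \left(120 + 2568\right)} = \sqrt{-1406644 + 2688} = \sqrt{-1403956} = 2 i \sqrt{350989}$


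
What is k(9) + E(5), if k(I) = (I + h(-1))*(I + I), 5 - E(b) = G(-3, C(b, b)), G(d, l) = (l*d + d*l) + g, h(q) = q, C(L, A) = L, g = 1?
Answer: 178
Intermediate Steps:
G(d, l) = 1 + 2*d*l (G(d, l) = (l*d + d*l) + 1 = (d*l + d*l) + 1 = 2*d*l + 1 = 1 + 2*d*l)
E(b) = 4 + 6*b (E(b) = 5 - (1 + 2*(-3)*b) = 5 - (1 - 6*b) = 5 + (-1 + 6*b) = 4 + 6*b)
k(I) = 2*I*(-1 + I) (k(I) = (I - 1)*(I + I) = (-1 + I)*(2*I) = 2*I*(-1 + I))
k(9) + E(5) = 2*9*(-1 + 9) + (4 + 6*5) = 2*9*8 + (4 + 30) = 144 + 34 = 178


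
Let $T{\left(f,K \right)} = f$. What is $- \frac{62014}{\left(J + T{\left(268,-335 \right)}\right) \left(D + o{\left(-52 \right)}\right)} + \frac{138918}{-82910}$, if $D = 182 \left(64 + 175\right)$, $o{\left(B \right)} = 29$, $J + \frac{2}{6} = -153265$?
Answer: $- \frac{231280338296791}{138035095670120} \approx -1.6755$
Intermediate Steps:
$J = - \frac{459796}{3}$ ($J = - \frac{1}{3} - 153265 = - \frac{459796}{3} \approx -1.5327 \cdot 10^{5}$)
$D = 43498$ ($D = 182 \cdot 239 = 43498$)
$- \frac{62014}{\left(J + T{\left(268,-335 \right)}\right) \left(D + o{\left(-52 \right)}\right)} + \frac{138918}{-82910} = - \frac{62014}{\left(- \frac{459796}{3} + 268\right) \left(43498 + 29\right)} + \frac{138918}{-82910} = - \frac{62014}{\left(- \frac{458992}{3}\right) 43527} + 138918 \left(- \frac{1}{82910}\right) = - \frac{62014}{-6659514928} - \frac{69459}{41455} = \left(-62014\right) \left(- \frac{1}{6659514928}\right) - \frac{69459}{41455} = \frac{31007}{3329757464} - \frac{69459}{41455} = - \frac{231280338296791}{138035095670120}$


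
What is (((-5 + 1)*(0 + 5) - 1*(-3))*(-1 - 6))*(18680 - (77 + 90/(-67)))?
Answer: 148332429/67 ≈ 2.2139e+6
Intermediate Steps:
(((-5 + 1)*(0 + 5) - 1*(-3))*(-1 - 6))*(18680 - (77 + 90/(-67))) = ((-4*5 + 3)*(-7))*(18680 - (77 + 90*(-1/67))) = ((-20 + 3)*(-7))*(18680 - (77 - 90/67)) = (-17*(-7))*(18680 - 1*5069/67) = 119*(18680 - 5069/67) = 119*(1246491/67) = 148332429/67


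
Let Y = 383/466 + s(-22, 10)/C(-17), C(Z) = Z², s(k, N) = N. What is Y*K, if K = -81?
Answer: -9343107/134674 ≈ -69.376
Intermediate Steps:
Y = 115347/134674 (Y = 383/466 + 10/((-17)²) = 383*(1/466) + 10/289 = 383/466 + 10*(1/289) = 383/466 + 10/289 = 115347/134674 ≈ 0.85649)
Y*K = (115347/134674)*(-81) = -9343107/134674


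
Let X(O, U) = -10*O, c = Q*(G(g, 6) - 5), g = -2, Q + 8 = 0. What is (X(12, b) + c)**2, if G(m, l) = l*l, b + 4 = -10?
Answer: 135424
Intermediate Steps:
Q = -8 (Q = -8 + 0 = -8)
b = -14 (b = -4 - 10 = -14)
G(m, l) = l**2
c = -248 (c = -8*(6**2 - 5) = -8*(36 - 5) = -8*31 = -248)
(X(12, b) + c)**2 = (-10*12 - 248)**2 = (-120 - 248)**2 = (-368)**2 = 135424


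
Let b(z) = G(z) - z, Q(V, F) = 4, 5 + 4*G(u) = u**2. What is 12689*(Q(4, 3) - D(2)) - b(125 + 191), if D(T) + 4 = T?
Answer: 205949/4 ≈ 51487.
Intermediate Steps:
G(u) = -5/4 + u**2/4
D(T) = -4 + T
b(z) = -5/4 - z + z**2/4 (b(z) = (-5/4 + z**2/4) - z = -5/4 - z + z**2/4)
12689*(Q(4, 3) - D(2)) - b(125 + 191) = 12689*(4 - (-4 + 2)) - (-5/4 - (125 + 191) + (125 + 191)**2/4) = 12689*(4 - 1*(-2)) - (-5/4 - 1*316 + (1/4)*316**2) = 12689*(4 + 2) - (-5/4 - 316 + (1/4)*99856) = 12689*6 - (-5/4 - 316 + 24964) = 76134 - 1*98587/4 = 76134 - 98587/4 = 205949/4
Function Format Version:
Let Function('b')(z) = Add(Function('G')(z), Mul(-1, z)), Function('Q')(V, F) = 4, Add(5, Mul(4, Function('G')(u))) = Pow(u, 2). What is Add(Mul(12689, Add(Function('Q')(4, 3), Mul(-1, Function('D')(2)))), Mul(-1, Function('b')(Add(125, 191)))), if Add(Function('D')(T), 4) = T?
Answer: Rational(205949, 4) ≈ 51487.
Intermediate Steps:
Function('G')(u) = Add(Rational(-5, 4), Mul(Rational(1, 4), Pow(u, 2)))
Function('D')(T) = Add(-4, T)
Function('b')(z) = Add(Rational(-5, 4), Mul(-1, z), Mul(Rational(1, 4), Pow(z, 2))) (Function('b')(z) = Add(Add(Rational(-5, 4), Mul(Rational(1, 4), Pow(z, 2))), Mul(-1, z)) = Add(Rational(-5, 4), Mul(-1, z), Mul(Rational(1, 4), Pow(z, 2))))
Add(Mul(12689, Add(Function('Q')(4, 3), Mul(-1, Function('D')(2)))), Mul(-1, Function('b')(Add(125, 191)))) = Add(Mul(12689, Add(4, Mul(-1, Add(-4, 2)))), Mul(-1, Add(Rational(-5, 4), Mul(-1, Add(125, 191)), Mul(Rational(1, 4), Pow(Add(125, 191), 2))))) = Add(Mul(12689, Add(4, Mul(-1, -2))), Mul(-1, Add(Rational(-5, 4), Mul(-1, 316), Mul(Rational(1, 4), Pow(316, 2))))) = Add(Mul(12689, Add(4, 2)), Mul(-1, Add(Rational(-5, 4), -316, Mul(Rational(1, 4), 99856)))) = Add(Mul(12689, 6), Mul(-1, Add(Rational(-5, 4), -316, 24964))) = Add(76134, Mul(-1, Rational(98587, 4))) = Add(76134, Rational(-98587, 4)) = Rational(205949, 4)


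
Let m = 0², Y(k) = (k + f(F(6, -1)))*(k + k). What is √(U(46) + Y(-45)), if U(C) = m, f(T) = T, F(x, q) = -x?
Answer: 3*√510 ≈ 67.750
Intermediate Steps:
Y(k) = 2*k*(-6 + k) (Y(k) = (k - 1*6)*(k + k) = (k - 6)*(2*k) = (-6 + k)*(2*k) = 2*k*(-6 + k))
m = 0
U(C) = 0
√(U(46) + Y(-45)) = √(0 + 2*(-45)*(-6 - 45)) = √(0 + 2*(-45)*(-51)) = √(0 + 4590) = √4590 = 3*√510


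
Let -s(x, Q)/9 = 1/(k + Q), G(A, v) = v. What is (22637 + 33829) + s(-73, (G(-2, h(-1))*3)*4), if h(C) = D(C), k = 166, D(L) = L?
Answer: 8695755/154 ≈ 56466.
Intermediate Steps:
h(C) = C
s(x, Q) = -9/(166 + Q)
(22637 + 33829) + s(-73, (G(-2, h(-1))*3)*4) = (22637 + 33829) - 9/(166 - 1*3*4) = 56466 - 9/(166 - 3*4) = 56466 - 9/(166 - 12) = 56466 - 9/154 = 8695755/154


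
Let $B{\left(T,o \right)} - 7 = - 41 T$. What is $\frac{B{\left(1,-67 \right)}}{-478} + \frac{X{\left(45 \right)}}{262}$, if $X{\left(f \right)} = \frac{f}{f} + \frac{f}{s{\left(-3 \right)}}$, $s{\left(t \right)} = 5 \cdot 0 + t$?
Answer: $\frac{554}{31309} \approx 0.017695$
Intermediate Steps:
$s{\left(t \right)} = t$ ($s{\left(t \right)} = 0 + t = t$)
$X{\left(f \right)} = 1 - \frac{f}{3}$ ($X{\left(f \right)} = \frac{f}{f} + \frac{f}{-3} = 1 + f \left(- \frac{1}{3}\right) = 1 - \frac{f}{3}$)
$B{\left(T,o \right)} = 7 - 41 T$
$\frac{B{\left(1,-67 \right)}}{-478} + \frac{X{\left(45 \right)}}{262} = \frac{7 - 41}{-478} + \frac{1 - 15}{262} = \left(7 - 41\right) \left(- \frac{1}{478}\right) + \left(1 - 15\right) \frac{1}{262} = \left(-34\right) \left(- \frac{1}{478}\right) - \frac{7}{131} = \frac{17}{239} - \frac{7}{131} = \frac{554}{31309}$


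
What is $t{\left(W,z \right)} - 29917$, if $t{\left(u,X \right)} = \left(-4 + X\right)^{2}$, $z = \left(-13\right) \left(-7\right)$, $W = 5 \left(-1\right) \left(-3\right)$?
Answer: $-22348$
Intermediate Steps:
$W = 15$ ($W = \left(-5\right) \left(-3\right) = 15$)
$z = 91$
$t{\left(W,z \right)} - 29917 = \left(-4 + 91\right)^{2} - 29917 = 87^{2} - 29917 = 7569 - 29917 = -22348$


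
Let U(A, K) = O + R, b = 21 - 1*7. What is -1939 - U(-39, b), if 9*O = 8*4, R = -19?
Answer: -17312/9 ≈ -1923.6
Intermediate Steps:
O = 32/9 (O = (8*4)/9 = (1/9)*32 = 32/9 ≈ 3.5556)
b = 14 (b = 21 - 7 = 14)
U(A, K) = -139/9 (U(A, K) = 32/9 - 19 = -139/9)
-1939 - U(-39, b) = -1939 - 1*(-139/9) = -1939 + 139/9 = -17312/9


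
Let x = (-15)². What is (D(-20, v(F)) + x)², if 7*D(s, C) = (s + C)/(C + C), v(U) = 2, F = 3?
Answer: 9865881/196 ≈ 50336.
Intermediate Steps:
D(s, C) = (C + s)/(14*C) (D(s, C) = ((s + C)/(C + C))/7 = ((C + s)/((2*C)))/7 = ((C + s)*(1/(2*C)))/7 = ((C + s)/(2*C))/7 = (C + s)/(14*C))
x = 225
(D(-20, v(F)) + x)² = ((1/14)*(2 - 20)/2 + 225)² = ((1/14)*(½)*(-18) + 225)² = (-9/14 + 225)² = (3141/14)² = 9865881/196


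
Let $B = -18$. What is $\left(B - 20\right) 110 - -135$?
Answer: $-4045$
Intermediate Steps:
$\left(B - 20\right) 110 - -135 = \left(-18 - 20\right) 110 - -135 = \left(-38\right) 110 + 135 = -4180 + 135 = -4045$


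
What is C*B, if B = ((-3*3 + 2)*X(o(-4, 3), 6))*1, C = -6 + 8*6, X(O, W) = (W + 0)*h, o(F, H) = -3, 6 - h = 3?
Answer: -5292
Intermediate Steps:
h = 3 (h = 6 - 1*3 = 6 - 3 = 3)
X(O, W) = 3*W (X(O, W) = (W + 0)*3 = W*3 = 3*W)
C = 42 (C = -6 + 48 = 42)
B = -126 (B = ((-3*3 + 2)*(3*6))*1 = ((-9 + 2)*18)*1 = -7*18*1 = -126*1 = -126)
C*B = 42*(-126) = -5292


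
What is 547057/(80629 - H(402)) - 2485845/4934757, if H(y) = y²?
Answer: -966961553008/133197316025 ≈ -7.2596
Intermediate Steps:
547057/(80629 - H(402)) - 2485845/4934757 = 547057/(80629 - 1*402²) - 2485845/4934757 = 547057/(80629 - 1*161604) - 2485845*1/4934757 = 547057/(80629 - 161604) - 828615/1644919 = 547057/(-80975) - 828615/1644919 = 547057*(-1/80975) - 828615/1644919 = -547057/80975 - 828615/1644919 = -966961553008/133197316025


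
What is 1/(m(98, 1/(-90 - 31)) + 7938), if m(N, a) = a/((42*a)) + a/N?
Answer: 17787/141193628 ≈ 0.00012598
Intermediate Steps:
m(N, a) = 1/42 + a/N (m(N, a) = a*(1/(42*a)) + a/N = 1/42 + a/N)
1/(m(98, 1/(-90 - 31)) + 7938) = 1/((1/(-90 - 31) + (1/42)*98)/98 + 7938) = 1/((1/(-121) + 7/3)/98 + 7938) = 1/((-1/121 + 7/3)/98 + 7938) = 1/((1/98)*(844/363) + 7938) = 1/(422/17787 + 7938) = 1/(141193628/17787) = 17787/141193628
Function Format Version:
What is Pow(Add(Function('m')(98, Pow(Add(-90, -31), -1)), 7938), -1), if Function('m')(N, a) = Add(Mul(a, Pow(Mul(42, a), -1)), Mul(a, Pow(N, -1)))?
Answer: Rational(17787, 141193628) ≈ 0.00012598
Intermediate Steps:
Function('m')(N, a) = Add(Rational(1, 42), Mul(a, Pow(N, -1))) (Function('m')(N, a) = Add(Mul(a, Mul(Rational(1, 42), Pow(a, -1))), Mul(a, Pow(N, -1))) = Add(Rational(1, 42), Mul(a, Pow(N, -1))))
Pow(Add(Function('m')(98, Pow(Add(-90, -31), -1)), 7938), -1) = Pow(Add(Mul(Pow(98, -1), Add(Pow(Add(-90, -31), -1), Mul(Rational(1, 42), 98))), 7938), -1) = Pow(Add(Mul(Rational(1, 98), Add(Pow(-121, -1), Rational(7, 3))), 7938), -1) = Pow(Add(Mul(Rational(1, 98), Add(Rational(-1, 121), Rational(7, 3))), 7938), -1) = Pow(Add(Mul(Rational(1, 98), Rational(844, 363)), 7938), -1) = Pow(Add(Rational(422, 17787), 7938), -1) = Pow(Rational(141193628, 17787), -1) = Rational(17787, 141193628)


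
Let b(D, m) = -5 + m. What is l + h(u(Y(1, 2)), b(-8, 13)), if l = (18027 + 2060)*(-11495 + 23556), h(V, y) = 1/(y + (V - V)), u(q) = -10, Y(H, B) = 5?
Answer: 1938154457/8 ≈ 2.4227e+8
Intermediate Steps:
h(V, y) = 1/y (h(V, y) = 1/(y + 0) = 1/y)
l = 242269307 (l = 20087*12061 = 242269307)
l + h(u(Y(1, 2)), b(-8, 13)) = 242269307 + 1/(-5 + 13) = 242269307 + 1/8 = 242269307 + ⅛ = 1938154457/8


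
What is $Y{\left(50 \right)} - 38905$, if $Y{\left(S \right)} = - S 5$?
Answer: $-39155$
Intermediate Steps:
$Y{\left(S \right)} = - 5 S$
$Y{\left(50 \right)} - 38905 = \left(-5\right) 50 - 38905 = -250 - 38905 = -39155$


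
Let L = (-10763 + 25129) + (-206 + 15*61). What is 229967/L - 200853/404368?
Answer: 89963436881/6095847600 ≈ 14.758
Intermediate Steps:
L = 15075 (L = 14366 + (-206 + 915) = 14366 + 709 = 15075)
229967/L - 200853/404368 = 229967/15075 - 200853/404368 = 89963436881/6095847600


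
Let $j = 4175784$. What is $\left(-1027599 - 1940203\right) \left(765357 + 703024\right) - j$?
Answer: $-4357868244346$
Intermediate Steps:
$\left(-1027599 - 1940203\right) \left(765357 + 703024\right) - j = \left(-1027599 - 1940203\right) \left(765357 + 703024\right) - 4175784 = \left(-2967802\right) 1468381 - 4175784 = -4357864068562 - 4175784 = -4357868244346$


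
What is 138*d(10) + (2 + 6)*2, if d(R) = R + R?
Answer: 2776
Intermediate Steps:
d(R) = 2*R
138*d(10) + (2 + 6)*2 = 138*(2*10) + (2 + 6)*2 = 138*20 + 8*2 = 2760 + 16 = 2776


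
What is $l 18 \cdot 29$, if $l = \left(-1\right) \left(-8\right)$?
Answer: $4176$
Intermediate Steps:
$l = 8$
$l 18 \cdot 29 = 8 \cdot 18 \cdot 29 = 144 \cdot 29 = 4176$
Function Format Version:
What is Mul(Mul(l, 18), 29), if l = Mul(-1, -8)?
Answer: 4176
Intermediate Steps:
l = 8
Mul(Mul(l, 18), 29) = Mul(Mul(8, 18), 29) = Mul(144, 29) = 4176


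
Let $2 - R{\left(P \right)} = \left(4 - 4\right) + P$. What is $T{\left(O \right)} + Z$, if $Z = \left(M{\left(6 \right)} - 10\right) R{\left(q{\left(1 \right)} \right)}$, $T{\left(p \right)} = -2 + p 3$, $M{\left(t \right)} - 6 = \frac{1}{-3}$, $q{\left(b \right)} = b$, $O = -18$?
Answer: $- \frac{181}{3} \approx -60.333$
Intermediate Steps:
$R{\left(P \right)} = 2 - P$ ($R{\left(P \right)} = 2 - \left(\left(4 - 4\right) + P\right) = 2 - \left(0 + P\right) = 2 - P$)
$M{\left(t \right)} = \frac{17}{3}$ ($M{\left(t \right)} = 6 + \frac{1}{-3} = 6 - \frac{1}{3} = \frac{17}{3}$)
$T{\left(p \right)} = -2 + 3 p$
$Z = - \frac{13}{3}$ ($Z = \left(\frac{17}{3} - 10\right) \left(2 - 1\right) = - \frac{13 \left(2 - 1\right)}{3} = \left(- \frac{13}{3}\right) 1 = - \frac{13}{3} \approx -4.3333$)
$T{\left(O \right)} + Z = \left(-2 + 3 \left(-18\right)\right) - \frac{13}{3} = \left(-2 - 54\right) - \frac{13}{3} = -56 - \frac{13}{3} = - \frac{181}{3}$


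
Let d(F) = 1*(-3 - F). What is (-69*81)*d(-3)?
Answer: 0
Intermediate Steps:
d(F) = -3 - F
(-69*81)*d(-3) = (-69*81)*(-3 - 1*(-3)) = -5589*(-3 + 3) = -5589*0 = 0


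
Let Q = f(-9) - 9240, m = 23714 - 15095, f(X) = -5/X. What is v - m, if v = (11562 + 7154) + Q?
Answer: 7718/9 ≈ 857.56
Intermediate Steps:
m = 8619
Q = -83155/9 (Q = -5/(-9) - 9240 = -5*(-1/9) - 9240 = 5/9 - 9240 = -83155/9 ≈ -9239.4)
v = 85289/9 (v = (11562 + 7154) - 83155/9 = 18716 - 83155/9 = 85289/9 ≈ 9476.6)
v - m = 85289/9 - 1*8619 = 85289/9 - 8619 = 7718/9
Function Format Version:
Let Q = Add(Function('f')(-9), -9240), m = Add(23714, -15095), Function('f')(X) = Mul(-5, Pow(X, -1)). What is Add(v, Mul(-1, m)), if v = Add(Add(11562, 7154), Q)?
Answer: Rational(7718, 9) ≈ 857.56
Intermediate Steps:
m = 8619
Q = Rational(-83155, 9) (Q = Add(Mul(-5, Pow(-9, -1)), -9240) = Add(Mul(-5, Rational(-1, 9)), -9240) = Add(Rational(5, 9), -9240) = Rational(-83155, 9) ≈ -9239.4)
v = Rational(85289, 9) (v = Add(Add(11562, 7154), Rational(-83155, 9)) = Add(18716, Rational(-83155, 9)) = Rational(85289, 9) ≈ 9476.6)
Add(v, Mul(-1, m)) = Add(Rational(85289, 9), Mul(-1, 8619)) = Add(Rational(85289, 9), -8619) = Rational(7718, 9)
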